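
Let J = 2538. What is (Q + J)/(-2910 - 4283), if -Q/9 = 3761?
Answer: 31311/7193 ≈ 4.3530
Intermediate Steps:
Q = -33849 (Q = -9*3761 = -33849)
(Q + J)/(-2910 - 4283) = (-33849 + 2538)/(-2910 - 4283) = -31311/(-7193) = -31311*(-1/7193) = 31311/7193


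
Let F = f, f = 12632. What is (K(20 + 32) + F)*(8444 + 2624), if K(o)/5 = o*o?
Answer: 289450336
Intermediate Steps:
K(o) = 5*o² (K(o) = 5*(o*o) = 5*o²)
F = 12632
(K(20 + 32) + F)*(8444 + 2624) = (5*(20 + 32)² + 12632)*(8444 + 2624) = (5*52² + 12632)*11068 = (5*2704 + 12632)*11068 = (13520 + 12632)*11068 = 26152*11068 = 289450336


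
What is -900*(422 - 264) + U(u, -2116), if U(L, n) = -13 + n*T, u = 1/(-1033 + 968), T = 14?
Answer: -171837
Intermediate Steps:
u = -1/65 (u = 1/(-65) = -1/65 ≈ -0.015385)
U(L, n) = -13 + 14*n (U(L, n) = -13 + n*14 = -13 + 14*n)
-900*(422 - 264) + U(u, -2116) = -900*(422 - 264) + (-13 + 14*(-2116)) = -900*158 + (-13 - 29624) = -142200 - 29637 = -171837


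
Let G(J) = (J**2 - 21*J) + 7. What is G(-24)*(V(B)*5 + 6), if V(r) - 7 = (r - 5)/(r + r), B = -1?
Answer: 60872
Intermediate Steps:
G(J) = 7 + J**2 - 21*J
V(r) = 7 + (-5 + r)/(2*r) (V(r) = 7 + (r - 5)/(r + r) = 7 + (-5 + r)/((2*r)) = 7 + (-5 + r)*(1/(2*r)) = 7 + (-5 + r)/(2*r))
G(-24)*(V(B)*5 + 6) = (7 + (-24)**2 - 21*(-24))*(((5/2)*(-1 + 3*(-1))/(-1))*5 + 6) = (7 + 576 + 504)*(((5/2)*(-1)*(-1 - 3))*5 + 6) = 1087*(((5/2)*(-1)*(-4))*5 + 6) = 1087*(10*5 + 6) = 1087*(50 + 6) = 1087*56 = 60872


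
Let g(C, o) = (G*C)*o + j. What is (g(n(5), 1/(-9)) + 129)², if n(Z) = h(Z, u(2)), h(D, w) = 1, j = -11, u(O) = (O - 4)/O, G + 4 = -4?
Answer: 1144900/81 ≈ 14135.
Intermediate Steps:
G = -8 (G = -4 - 4 = -8)
u(O) = (-4 + O)/O
n(Z) = 1
g(C, o) = -11 - 8*C*o (g(C, o) = (-8*C)*o - 11 = -8*C*o - 11 = -11 - 8*C*o)
(g(n(5), 1/(-9)) + 129)² = ((-11 - 8*1/(-9)) + 129)² = ((-11 - 8*1*(-⅑)) + 129)² = ((-11 + 8/9) + 129)² = (-91/9 + 129)² = (1070/9)² = 1144900/81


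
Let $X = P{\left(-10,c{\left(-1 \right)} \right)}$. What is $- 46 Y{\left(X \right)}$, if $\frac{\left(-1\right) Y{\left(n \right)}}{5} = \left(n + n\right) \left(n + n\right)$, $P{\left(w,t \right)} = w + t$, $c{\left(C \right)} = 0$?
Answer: $92000$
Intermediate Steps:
$P{\left(w,t \right)} = t + w$
$X = -10$ ($X = 0 - 10 = -10$)
$Y{\left(n \right)} = - 20 n^{2}$ ($Y{\left(n \right)} = - 5 \left(n + n\right) \left(n + n\right) = - 5 \cdot 2 n 2 n = - 5 \cdot 4 n^{2} = - 20 n^{2}$)
$- 46 Y{\left(X \right)} = - 46 \left(- 20 \left(-10\right)^{2}\right) = - 46 \left(\left(-20\right) 100\right) = \left(-46\right) \left(-2000\right) = 92000$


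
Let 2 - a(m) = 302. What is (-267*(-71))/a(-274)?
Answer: -6319/100 ≈ -63.190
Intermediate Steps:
a(m) = -300 (a(m) = 2 - 1*302 = 2 - 302 = -300)
(-267*(-71))/a(-274) = -267*(-71)/(-300) = 18957*(-1/300) = -6319/100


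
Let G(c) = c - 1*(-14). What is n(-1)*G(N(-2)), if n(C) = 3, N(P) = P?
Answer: 36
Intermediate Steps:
G(c) = 14 + c (G(c) = c + 14 = 14 + c)
n(-1)*G(N(-2)) = 3*(14 - 2) = 3*12 = 36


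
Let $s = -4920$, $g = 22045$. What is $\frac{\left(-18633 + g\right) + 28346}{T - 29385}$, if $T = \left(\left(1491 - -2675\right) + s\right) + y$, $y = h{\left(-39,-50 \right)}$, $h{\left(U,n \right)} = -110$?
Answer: $- \frac{10586}{10083} \approx -1.0499$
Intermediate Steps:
$y = -110$
$T = -864$ ($T = \left(\left(1491 - -2675\right) - 4920\right) - 110 = \left(\left(1491 + 2675\right) - 4920\right) - 110 = \left(4166 - 4920\right) - 110 = -754 - 110 = -864$)
$\frac{\left(-18633 + g\right) + 28346}{T - 29385} = \frac{\left(-18633 + 22045\right) + 28346}{-864 - 29385} = \frac{3412 + 28346}{-30249} = 31758 \left(- \frac{1}{30249}\right) = - \frac{10586}{10083}$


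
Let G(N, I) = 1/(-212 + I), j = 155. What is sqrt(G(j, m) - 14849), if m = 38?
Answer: I*sqrt(449568498)/174 ≈ 121.86*I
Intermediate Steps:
sqrt(G(j, m) - 14849) = sqrt(1/(-212 + 38) - 14849) = sqrt(1/(-174) - 14849) = sqrt(-1/174 - 14849) = sqrt(-2583727/174) = I*sqrt(449568498)/174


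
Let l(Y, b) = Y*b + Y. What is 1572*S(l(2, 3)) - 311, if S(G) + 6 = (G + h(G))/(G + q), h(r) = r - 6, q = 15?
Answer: -208369/23 ≈ -9059.5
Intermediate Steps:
h(r) = -6 + r
l(Y, b) = Y + Y*b
S(G) = -6 + (-6 + 2*G)/(15 + G) (S(G) = -6 + (G + (-6 + G))/(G + 15) = -6 + (-6 + 2*G)/(15 + G))
1572*S(l(2, 3)) - 311 = 1572*(4*(-24 - 2*(1 + 3))/(15 + 2*(1 + 3))) - 311 = 1572*(4*(-24 - 2*4)/(15 + 2*4)) - 311 = 1572*(4*(-24 - 1*8)/(15 + 8)) - 311 = 1572*(4*(-24 - 8)/23) - 311 = 1572*(4*(1/23)*(-32)) - 311 = 1572*(-128/23) - 311 = -201216/23 - 311 = -208369/23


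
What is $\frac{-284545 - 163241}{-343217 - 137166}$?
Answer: $\frac{447786}{480383} \approx 0.93214$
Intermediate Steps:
$\frac{-284545 - 163241}{-343217 - 137166} = \frac{-284545 - 163241}{-480383} = \left(-447786\right) \left(- \frac{1}{480383}\right) = \frac{447786}{480383}$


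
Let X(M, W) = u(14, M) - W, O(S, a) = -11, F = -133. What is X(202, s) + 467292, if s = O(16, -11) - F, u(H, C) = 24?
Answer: 467194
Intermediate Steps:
s = 122 (s = -11 - 1*(-133) = -11 + 133 = 122)
X(M, W) = 24 - W
X(202, s) + 467292 = (24 - 1*122) + 467292 = (24 - 122) + 467292 = -98 + 467292 = 467194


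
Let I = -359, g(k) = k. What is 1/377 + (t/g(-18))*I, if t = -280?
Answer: -18948011/3393 ≈ -5584.4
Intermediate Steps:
1/377 + (t/g(-18))*I = 1/377 - 280/(-18)*(-359) = 1/377 - 280*(-1/18)*(-359) = 1/377 + (140/9)*(-359) = 1/377 - 50260/9 = -18948011/3393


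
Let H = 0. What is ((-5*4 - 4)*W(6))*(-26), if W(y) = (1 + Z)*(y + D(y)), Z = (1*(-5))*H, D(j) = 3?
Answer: 5616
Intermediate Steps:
Z = 0 (Z = (1*(-5))*0 = -5*0 = 0)
W(y) = 3 + y (W(y) = (1 + 0)*(y + 3) = 1*(3 + y) = 3 + y)
((-5*4 - 4)*W(6))*(-26) = ((-5*4 - 4)*(3 + 6))*(-26) = ((-20 - 4)*9)*(-26) = -24*9*(-26) = -216*(-26) = 5616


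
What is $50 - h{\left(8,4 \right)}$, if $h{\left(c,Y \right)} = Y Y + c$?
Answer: $26$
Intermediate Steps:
$h{\left(c,Y \right)} = c + Y^{2}$ ($h{\left(c,Y \right)} = Y^{2} + c = c + Y^{2}$)
$50 - h{\left(8,4 \right)} = 50 - \left(8 + 4^{2}\right) = 50 - \left(8 + 16\right) = 50 - 24 = 26$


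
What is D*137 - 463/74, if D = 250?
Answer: 2534037/74 ≈ 34244.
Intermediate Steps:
D*137 - 463/74 = 250*137 - 463/74 = 34250 - 463*1/74 = 34250 - 463/74 = 2534037/74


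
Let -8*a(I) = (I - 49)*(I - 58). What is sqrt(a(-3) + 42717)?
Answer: sqrt(169282)/2 ≈ 205.72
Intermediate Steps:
a(I) = -(-58 + I)*(-49 + I)/8 (a(I) = -(I - 49)*(I - 58)/8 = -(-49 + I)*(-58 + I)/8 = -(-58 + I)*(-49 + I)/8)
sqrt(a(-3) + 42717) = sqrt((-1421/4 - 1/8*(-3)**2 + (107/8)*(-3)) + 42717) = sqrt((-1421/4 - 1/8*9 - 321/8) + 42717) = sqrt((-1421/4 - 9/8 - 321/8) + 42717) = sqrt(-793/2 + 42717) = sqrt(84641/2) = sqrt(169282)/2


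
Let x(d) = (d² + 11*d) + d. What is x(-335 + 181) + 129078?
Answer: 150946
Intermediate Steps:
x(d) = d² + 12*d
x(-335 + 181) + 129078 = (-335 + 181)*(12 + (-335 + 181)) + 129078 = -154*(12 - 154) + 129078 = -154*(-142) + 129078 = 21868 + 129078 = 150946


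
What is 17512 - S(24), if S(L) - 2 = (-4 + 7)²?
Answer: 17501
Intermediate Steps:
S(L) = 11 (S(L) = 2 + (-4 + 7)² = 2 + 3² = 2 + 9 = 11)
17512 - S(24) = 17512 - 1*11 = 17512 - 11 = 17501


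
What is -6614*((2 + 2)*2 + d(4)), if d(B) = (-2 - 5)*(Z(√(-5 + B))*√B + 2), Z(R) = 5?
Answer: 502664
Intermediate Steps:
d(B) = -14 - 35*√B (d(B) = (-2 - 5)*(5*√B + 2) = -7*(2 + 5*√B) = -14 - 35*√B)
-6614*((2 + 2)*2 + d(4)) = -6614*((2 + 2)*2 + (-14 - 35*√4)) = -6614*(4*2 + (-14 - 35*2)) = -6614*(8 + (-14 - 70)) = -6614*(8 - 84) = -6614*(-76) = 502664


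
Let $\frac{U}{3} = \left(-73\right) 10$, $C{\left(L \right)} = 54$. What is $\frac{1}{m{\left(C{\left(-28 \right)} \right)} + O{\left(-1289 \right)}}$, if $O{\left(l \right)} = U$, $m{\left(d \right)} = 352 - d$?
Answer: $- \frac{1}{1892} \approx -0.00052854$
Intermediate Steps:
$U = -2190$ ($U = 3 \left(\left(-73\right) 10\right) = 3 \left(-730\right) = -2190$)
$O{\left(l \right)} = -2190$
$\frac{1}{m{\left(C{\left(-28 \right)} \right)} + O{\left(-1289 \right)}} = \frac{1}{\left(352 - 54\right) - 2190} = \frac{1}{298 - 2190} = \frac{1}{-1892} = - \frac{1}{1892}$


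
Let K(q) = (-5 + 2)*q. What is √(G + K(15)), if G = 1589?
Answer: 2*√386 ≈ 39.294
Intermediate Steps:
K(q) = -3*q
√(G + K(15)) = √(1589 - 3*15) = √(1589 - 45) = √1544 = 2*√386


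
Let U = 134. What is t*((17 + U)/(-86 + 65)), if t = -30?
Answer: 1510/7 ≈ 215.71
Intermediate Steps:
t*((17 + U)/(-86 + 65)) = -30*(17 + 134)/(-86 + 65) = -4530/(-21) = -4530*(-1)/21 = -30*(-151/21) = 1510/7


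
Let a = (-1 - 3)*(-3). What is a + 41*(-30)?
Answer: -1218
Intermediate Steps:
a = 12 (a = -4*(-3) = 12)
a + 41*(-30) = 12 + 41*(-30) = 12 - 1230 = -1218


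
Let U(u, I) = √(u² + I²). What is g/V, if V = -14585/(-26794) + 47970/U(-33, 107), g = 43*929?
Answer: -19572956079312814/165201445046365535 + 137571665198592924*√12538/165201445046365535 ≈ 93.127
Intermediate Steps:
g = 39947
U(u, I) = √(I² + u²)
V = 14585/26794 + 23985*√12538/6269 (V = -14585/(-26794) + 47970/(√(107² + (-33)²)) = -14585*(-1/26794) + 47970/(√(11449 + 1089)) = 14585/26794 + 47970/(√12538) = 14585/26794 + 47970*(√12538/12538) = 14585/26794 + 23985*√12538/6269 ≈ 428.95)
g/V = 39947/(14585/26794 + 23985*√12538/6269)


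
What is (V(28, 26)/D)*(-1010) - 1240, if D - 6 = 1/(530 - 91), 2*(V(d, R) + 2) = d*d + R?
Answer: -1173894/17 ≈ -69053.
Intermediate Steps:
V(d, R) = -2 + R/2 + d²/2 (V(d, R) = -2 + (d*d + R)/2 = -2 + (d² + R)/2 = -2 + (R + d²)/2 = -2 + (R/2 + d²/2) = -2 + R/2 + d²/2)
D = 2635/439 (D = 6 + 1/(530 - 91) = 6 + 1/439 = 2635/439 ≈ 6.0023)
(V(28, 26)/D)*(-1010) - 1240 = ((-2 + (½)*26 + (½)*28²)/(2635/439))*(-1010) - 1240 = ((-2 + 13 + (½)*784)*(439/2635))*(-1010) - 1240 = ((-2 + 13 + 392)*(439/2635))*(-1010) - 1240 = (403*(439/2635))*(-1010) - 1240 = (5707/85)*(-1010) - 1240 = -1152814/17 - 1240 = -1173894/17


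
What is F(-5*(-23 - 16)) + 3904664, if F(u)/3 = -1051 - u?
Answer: 3900926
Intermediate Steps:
F(u) = -3153 - 3*u (F(u) = 3*(-1051 - u) = -3153 - 3*u)
F(-5*(-23 - 16)) + 3904664 = (-3153 - (-15)*(-23 - 16)) + 3904664 = (-3153 - (-15)*(-39)) + 3904664 = (-3153 - 3*195) + 3904664 = (-3153 - 585) + 3904664 = -3738 + 3904664 = 3900926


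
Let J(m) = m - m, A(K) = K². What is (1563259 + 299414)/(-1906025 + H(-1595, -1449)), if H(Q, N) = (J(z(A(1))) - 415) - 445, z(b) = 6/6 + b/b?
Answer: -1862673/1906885 ≈ -0.97681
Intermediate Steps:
z(b) = 2 (z(b) = 6*(⅙) + 1 = 1 + 1 = 2)
J(m) = 0
H(Q, N) = -860 (H(Q, N) = (0 - 415) - 445 = -415 - 445 = -860)
(1563259 + 299414)/(-1906025 + H(-1595, -1449)) = (1563259 + 299414)/(-1906025 - 860) = 1862673/(-1906885) = 1862673*(-1/1906885) = -1862673/1906885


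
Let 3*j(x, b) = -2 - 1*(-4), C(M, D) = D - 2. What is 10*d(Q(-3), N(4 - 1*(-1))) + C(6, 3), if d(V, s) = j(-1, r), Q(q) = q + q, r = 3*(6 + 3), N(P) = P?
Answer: 23/3 ≈ 7.6667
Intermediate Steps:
r = 27 (r = 3*9 = 27)
Q(q) = 2*q
C(M, D) = -2 + D
j(x, b) = 2/3 (j(x, b) = (-2 - 1*(-4))/3 = (-2 + 4)/3 = (1/3)*2 = 2/3)
d(V, s) = 2/3
10*d(Q(-3), N(4 - 1*(-1))) + C(6, 3) = 10*(2/3) + (-2 + 3) = 20/3 + 1 = 23/3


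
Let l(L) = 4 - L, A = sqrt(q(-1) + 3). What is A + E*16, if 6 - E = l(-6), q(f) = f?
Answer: -64 + sqrt(2) ≈ -62.586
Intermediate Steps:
A = sqrt(2) (A = sqrt(-1 + 3) = sqrt(2) ≈ 1.4142)
E = -4 (E = 6 - (4 - 1*(-6)) = 6 - (4 + 6) = 6 - 1*10 = 6 - 10 = -4)
A + E*16 = sqrt(2) - 4*16 = sqrt(2) - 64 = -64 + sqrt(2)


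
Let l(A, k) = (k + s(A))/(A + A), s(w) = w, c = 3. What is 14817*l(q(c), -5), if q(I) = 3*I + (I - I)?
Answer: 9878/3 ≈ 3292.7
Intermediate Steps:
q(I) = 3*I (q(I) = 3*I + 0 = 3*I)
l(A, k) = (A + k)/(2*A) (l(A, k) = (k + A)/(A + A) = (A + k)/((2*A)) = (A + k)*(1/(2*A)) = (A + k)/(2*A))
14817*l(q(c), -5) = 14817*((3*3 - 5)/(2*((3*3)))) = 14817*((1/2)*(9 - 5)/9) = 14817*((1/2)*(1/9)*4) = 14817*(2/9) = 9878/3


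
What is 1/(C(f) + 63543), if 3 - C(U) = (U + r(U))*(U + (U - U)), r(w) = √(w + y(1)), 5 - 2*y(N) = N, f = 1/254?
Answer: 264498421647260/16807816697896920939 + 64516*√129286/16807816697896920939 ≈ 1.5737e-5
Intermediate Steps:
f = 1/254 ≈ 0.0039370
y(N) = 5/2 - N/2
r(w) = √(2 + w) (r(w) = √(w + (5/2 - ½*1)) = √(w + (5/2 - ½)) = √(w + 2) = √(2 + w))
C(U) = 3 - U*(U + √(2 + U)) (C(U) = 3 - (U + √(2 + U))*(U + (U - U)) = 3 - (U + √(2 + U))*(U + 0) = 3 - (U + √(2 + U))*U = 3 - U*(U + √(2 + U)))
1/(C(f) + 63543) = 1/((3 - (1/254)² - 1*1/254*√(2 + 1/254)) + 63543) = 1/((3 - 1*1/64516 - 1*1/254*√(509/254)) + 63543) = 1/((3 - 1/64516 - 1*1/254*√129286/254) + 63543) = 1/((3 - 1/64516 - √129286/64516) + 63543) = 1/((193547/64516 - √129286/64516) + 63543) = 1/(4099733735/64516 - √129286/64516)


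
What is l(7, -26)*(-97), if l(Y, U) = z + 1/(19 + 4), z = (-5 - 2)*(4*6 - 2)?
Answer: 343477/23 ≈ 14934.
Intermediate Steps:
z = -154 (z = -7*(24 - 2) = -7*22 = -154)
l(Y, U) = -3541/23 (l(Y, U) = -154 + 1/(19 + 4) = -154 + 1/23 = -3541/23)
l(7, -26)*(-97) = -3541/23*(-97) = 343477/23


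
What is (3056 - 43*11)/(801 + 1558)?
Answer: 369/337 ≈ 1.0950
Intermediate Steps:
(3056 - 43*11)/(801 + 1558) = (3056 - 473)/2359 = 2583*(1/2359) = 369/337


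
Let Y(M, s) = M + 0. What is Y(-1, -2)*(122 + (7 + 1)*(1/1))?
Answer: -130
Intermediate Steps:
Y(M, s) = M
Y(-1, -2)*(122 + (7 + 1)*(1/1)) = -(122 + (7 + 1)*(1/1)) = -(122 + 8*(1*1)) = -(122 + 8*1) = -(122 + 8) = -1*130 = -130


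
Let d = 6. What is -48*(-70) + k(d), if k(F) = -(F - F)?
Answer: 3360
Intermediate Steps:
k(F) = 0 (k(F) = -1*0 = 0)
-48*(-70) + k(d) = -48*(-70) + 0 = 3360 + 0 = 3360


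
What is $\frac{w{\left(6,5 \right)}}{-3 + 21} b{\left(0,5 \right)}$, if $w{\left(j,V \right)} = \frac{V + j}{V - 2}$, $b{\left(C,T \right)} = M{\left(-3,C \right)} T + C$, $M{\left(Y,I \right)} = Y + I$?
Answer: $- \frac{55}{18} \approx -3.0556$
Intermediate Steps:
$M{\left(Y,I \right)} = I + Y$
$b{\left(C,T \right)} = C + T \left(-3 + C\right)$ ($b{\left(C,T \right)} = \left(C - 3\right) T + C = \left(-3 + C\right) T + C = T \left(-3 + C\right) + C = C + T \left(-3 + C\right)$)
$w{\left(j,V \right)} = \frac{V + j}{-2 + V}$
$\frac{w{\left(6,5 \right)}}{-3 + 21} b{\left(0,5 \right)} = \frac{\frac{1}{-2 + 5} \left(5 + 6\right)}{-3 + 21} \left(0 + 5 \left(-3 + 0\right)\right) = \frac{\frac{1}{3} \cdot 11}{18} \left(0 + 5 \left(-3\right)\right) = \frac{\frac{1}{3} \cdot 11}{18} \left(0 - 15\right) = \frac{1}{18} \cdot \frac{11}{3} \left(-15\right) = \frac{11}{54} \left(-15\right) = - \frac{55}{18}$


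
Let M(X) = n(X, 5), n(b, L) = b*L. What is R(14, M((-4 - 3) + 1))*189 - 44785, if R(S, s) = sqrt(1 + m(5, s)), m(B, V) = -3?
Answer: -44785 + 189*I*sqrt(2) ≈ -44785.0 + 267.29*I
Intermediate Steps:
n(b, L) = L*b
M(X) = 5*X
R(S, s) = I*sqrt(2) (R(S, s) = sqrt(1 - 3) = sqrt(-2) = I*sqrt(2))
R(14, M((-4 - 3) + 1))*189 - 44785 = (I*sqrt(2))*189 - 44785 = 189*I*sqrt(2) - 44785 = -44785 + 189*I*sqrt(2)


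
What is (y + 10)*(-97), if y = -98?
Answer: 8536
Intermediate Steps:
(y + 10)*(-97) = (-98 + 10)*(-97) = -88*(-97) = 8536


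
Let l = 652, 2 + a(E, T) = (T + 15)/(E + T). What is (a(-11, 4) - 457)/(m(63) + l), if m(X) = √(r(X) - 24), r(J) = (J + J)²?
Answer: -5216/7091 + 16*√3963/7091 ≈ -0.59354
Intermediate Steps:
a(E, T) = -2 + (15 + T)/(E + T) (a(E, T) = -2 + (T + 15)/(E + T) = -2 + (15 + T)/(E + T))
r(J) = 4*J² (r(J) = (2*J)² = 4*J²)
m(X) = √(-24 + 4*X²) (m(X) = √(4*X² - 24) = √(-24 + 4*X²))
(a(-11, 4) - 457)/(m(63) + l) = ((15 - 1*4 - 2*(-11))/(-11 + 4) - 457)/(2*√(-6 + 63²) + 652) = ((15 - 4 + 22)/(-7) - 457)/(2*√(-6 + 3969) + 652) = (-⅐*33 - 457)/(2*√3963 + 652) = (-33/7 - 457)/(652 + 2*√3963) = -3232/(7*(652 + 2*√3963))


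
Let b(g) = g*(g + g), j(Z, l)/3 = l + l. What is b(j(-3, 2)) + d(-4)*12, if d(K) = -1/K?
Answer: 291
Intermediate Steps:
j(Z, l) = 6*l (j(Z, l) = 3*(l + l) = 3*(2*l) = 6*l)
b(g) = 2*g² (b(g) = g*(2*g) = 2*g²)
b(j(-3, 2)) + d(-4)*12 = 2*(6*2)² - 1/(-4)*12 = 2*12² - 1*(-¼)*12 = 2*144 + (¼)*12 = 288 + 3 = 291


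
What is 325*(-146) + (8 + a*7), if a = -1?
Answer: -47449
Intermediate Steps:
325*(-146) + (8 + a*7) = 325*(-146) + (8 - 1*7) = -47450 + (8 - 7) = -47450 + 1 = -47449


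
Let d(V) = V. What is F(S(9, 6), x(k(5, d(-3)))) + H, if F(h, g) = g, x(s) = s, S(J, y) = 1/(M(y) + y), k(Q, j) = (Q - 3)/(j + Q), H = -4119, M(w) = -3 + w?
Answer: -4118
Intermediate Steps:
k(Q, j) = (-3 + Q)/(Q + j)
S(J, y) = 1/(-3 + 2*y) (S(J, y) = 1/((-3 + y) + y) = 1/(-3 + 2*y))
F(S(9, 6), x(k(5, d(-3)))) + H = (-3 + 5)/(5 - 3) - 4119 = 2/2 - 4119 = (½)*2 - 4119 = 1 - 4119 = -4118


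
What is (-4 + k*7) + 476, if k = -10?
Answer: 402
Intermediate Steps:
(-4 + k*7) + 476 = (-4 - 10*7) + 476 = (-4 - 70) + 476 = -74 + 476 = 402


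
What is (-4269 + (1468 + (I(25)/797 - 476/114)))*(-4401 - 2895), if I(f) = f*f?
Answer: 16307288320/797 ≈ 2.0461e+7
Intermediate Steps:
I(f) = f²
(-4269 + (1468 + (I(25)/797 - 476/114)))*(-4401 - 2895) = (-4269 + (1468 + (25²/797 - 476/114)))*(-4401 - 2895) = (-4269 + (1468 + (625*(1/797) - 476*1/114)))*(-7296) = (-4269 + (1468 + (625/797 - 238/57)))*(-7296) = (-4269 + (1468 - 154061/45429))*(-7296) = (-4269 + 66535711/45429)*(-7296) = -127400690/45429*(-7296) = 16307288320/797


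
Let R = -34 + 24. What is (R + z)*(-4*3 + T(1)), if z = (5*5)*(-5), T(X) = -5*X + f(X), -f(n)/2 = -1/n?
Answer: 2025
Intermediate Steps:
f(n) = 2/n (f(n) = -(-2)/n = 2/n)
T(X) = -5*X + 2/X
z = -125 (z = 25*(-5) = -125)
R = -10
(R + z)*(-4*3 + T(1)) = (-10 - 125)*(-4*3 + (-5*1 + 2/1)) = -135*(-12 + (-5 + 2*1)) = -135*(-12 + (-5 + 2)) = -135*(-12 - 3) = -135*(-15) = 2025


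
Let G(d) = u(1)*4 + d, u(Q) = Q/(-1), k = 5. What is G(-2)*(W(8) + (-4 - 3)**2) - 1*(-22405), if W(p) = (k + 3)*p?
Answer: 21727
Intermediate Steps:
u(Q) = -Q (u(Q) = Q*(-1) = -Q)
W(p) = 8*p (W(p) = (5 + 3)*p = 8*p)
G(d) = -4 + d (G(d) = -1*1*4 + d = -1*4 + d = -4 + d)
G(-2)*(W(8) + (-4 - 3)**2) - 1*(-22405) = (-4 - 2)*(8*8 + (-4 - 3)**2) - 1*(-22405) = -6*(64 + (-7)**2) + 22405 = -6*(64 + 49) + 22405 = -6*113 + 22405 = -678 + 22405 = 21727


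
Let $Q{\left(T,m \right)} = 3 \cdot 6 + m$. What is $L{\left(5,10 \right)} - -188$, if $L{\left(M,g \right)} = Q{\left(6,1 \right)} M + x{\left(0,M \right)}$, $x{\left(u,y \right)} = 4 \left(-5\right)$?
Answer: $263$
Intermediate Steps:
$x{\left(u,y \right)} = -20$
$Q{\left(T,m \right)} = 18 + m$
$L{\left(M,g \right)} = -20 + 19 M$ ($L{\left(M,g \right)} = \left(18 + 1\right) M - 20 = 19 M - 20 = -20 + 19 M$)
$L{\left(5,10 \right)} - -188 = \left(-20 + 19 \cdot 5\right) - -188 = \left(-20 + 95\right) + 188 = 75 + 188 = 263$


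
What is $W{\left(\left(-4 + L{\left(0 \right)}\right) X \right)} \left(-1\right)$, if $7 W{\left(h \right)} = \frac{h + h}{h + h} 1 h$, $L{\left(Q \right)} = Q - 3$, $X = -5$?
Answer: $-5$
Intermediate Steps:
$L{\left(Q \right)} = -3 + Q$ ($L{\left(Q \right)} = Q - 3 = -3 + Q$)
$W{\left(h \right)} = \frac{h}{7}$ ($W{\left(h \right)} = \frac{\frac{h + h}{h + h} 1 h}{7} = \frac{\frac{2 h}{2 h} 1 h}{7} = \frac{2 h \frac{1}{2 h} 1 h}{7} = \frac{1 \cdot 1 h}{7} = \frac{1 h}{7} = \frac{h}{7}$)
$W{\left(\left(-4 + L{\left(0 \right)}\right) X \right)} \left(-1\right) = \frac{\left(-4 + \left(-3 + 0\right)\right) \left(-5\right)}{7} \left(-1\right) = \frac{\left(-4 - 3\right) \left(-5\right)}{7} \left(-1\right) = \frac{\left(-7\right) \left(-5\right)}{7} \left(-1\right) = \frac{1}{7} \cdot 35 \left(-1\right) = 5 \left(-1\right) = -5$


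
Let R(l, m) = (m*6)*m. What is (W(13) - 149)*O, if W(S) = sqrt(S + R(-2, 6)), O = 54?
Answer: -8046 + 54*sqrt(229) ≈ -7228.8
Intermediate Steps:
R(l, m) = 6*m**2 (R(l, m) = (6*m)*m = 6*m**2)
W(S) = sqrt(216 + S) (W(S) = sqrt(S + 6*6**2) = sqrt(S + 6*36) = sqrt(S + 216) = sqrt(216 + S))
(W(13) - 149)*O = (sqrt(216 + 13) - 149)*54 = (sqrt(229) - 149)*54 = (-149 + sqrt(229))*54 = -8046 + 54*sqrt(229)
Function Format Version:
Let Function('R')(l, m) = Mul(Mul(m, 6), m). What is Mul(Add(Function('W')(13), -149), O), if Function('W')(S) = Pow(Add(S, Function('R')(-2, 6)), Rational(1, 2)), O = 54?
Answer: Add(-8046, Mul(54, Pow(229, Rational(1, 2)))) ≈ -7228.8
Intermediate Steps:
Function('R')(l, m) = Mul(6, Pow(m, 2)) (Function('R')(l, m) = Mul(Mul(6, m), m) = Mul(6, Pow(m, 2)))
Function('W')(S) = Pow(Add(216, S), Rational(1, 2)) (Function('W')(S) = Pow(Add(S, Mul(6, Pow(6, 2))), Rational(1, 2)) = Pow(Add(S, Mul(6, 36)), Rational(1, 2)) = Pow(Add(S, 216), Rational(1, 2)) = Pow(Add(216, S), Rational(1, 2)))
Mul(Add(Function('W')(13), -149), O) = Mul(Add(Pow(Add(216, 13), Rational(1, 2)), -149), 54) = Mul(Add(Pow(229, Rational(1, 2)), -149), 54) = Mul(Add(-149, Pow(229, Rational(1, 2))), 54) = Add(-8046, Mul(54, Pow(229, Rational(1, 2))))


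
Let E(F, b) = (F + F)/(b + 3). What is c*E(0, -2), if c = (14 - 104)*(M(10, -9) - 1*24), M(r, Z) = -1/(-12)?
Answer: 0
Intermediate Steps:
M(r, Z) = 1/12 (M(r, Z) = -1*(-1/12) = 1/12)
E(F, b) = 2*F/(3 + b) (E(F, b) = (2*F)/(3 + b) = 2*F/(3 + b))
c = 4305/2 (c = (14 - 104)*(1/12 - 1*24) = -90*(1/12 - 24) = -90*(-287/12) = 4305/2 ≈ 2152.5)
c*E(0, -2) = 4305*(2*0/(3 - 2))/2 = 4305*(2*0/1)/2 = 4305*(2*0*1)/2 = (4305/2)*0 = 0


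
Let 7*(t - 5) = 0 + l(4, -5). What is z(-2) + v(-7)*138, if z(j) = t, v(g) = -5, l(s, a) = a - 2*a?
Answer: -4790/7 ≈ -684.29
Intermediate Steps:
l(s, a) = -a
t = 40/7 (t = 5 + (0 - 1*(-5))/7 = 5 + (0 + 5)/7 = 5 + (⅐)*5 = 5 + 5/7 = 40/7 ≈ 5.7143)
z(j) = 40/7
z(-2) + v(-7)*138 = 40/7 - 5*138 = 40/7 - 690 = -4790/7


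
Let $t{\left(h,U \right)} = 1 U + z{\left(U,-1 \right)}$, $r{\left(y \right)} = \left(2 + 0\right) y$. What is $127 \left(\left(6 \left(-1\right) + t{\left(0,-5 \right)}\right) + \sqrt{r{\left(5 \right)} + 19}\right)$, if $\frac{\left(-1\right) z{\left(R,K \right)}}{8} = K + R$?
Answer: $4699 + 127 \sqrt{29} \approx 5382.9$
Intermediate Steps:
$z{\left(R,K \right)} = - 8 K - 8 R$ ($z{\left(R,K \right)} = - 8 \left(K + R\right) = - 8 K - 8 R$)
$r{\left(y \right)} = 2 y$
$t{\left(h,U \right)} = 8 - 7 U$ ($t{\left(h,U \right)} = 1 U - \left(-8 + 8 U\right) = U - \left(-8 + 8 U\right) = 8 - 7 U$)
$127 \left(\left(6 \left(-1\right) + t{\left(0,-5 \right)}\right) + \sqrt{r{\left(5 \right)} + 19}\right) = 127 \left(\left(6 \left(-1\right) + \left(8 - -35\right)\right) + \sqrt{2 \cdot 5 + 19}\right) = 127 \left(\left(-6 + \left(8 + 35\right)\right) + \sqrt{10 + 19}\right) = 127 \left(\left(-6 + 43\right) + \sqrt{29}\right) = 127 \left(37 + \sqrt{29}\right) = 4699 + 127 \sqrt{29}$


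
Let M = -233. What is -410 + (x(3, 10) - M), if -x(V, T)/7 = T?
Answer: -247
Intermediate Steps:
x(V, T) = -7*T
-410 + (x(3, 10) - M) = -410 + (-7*10 - 1*(-233)) = -410 + (-70 + 233) = -410 + 163 = -247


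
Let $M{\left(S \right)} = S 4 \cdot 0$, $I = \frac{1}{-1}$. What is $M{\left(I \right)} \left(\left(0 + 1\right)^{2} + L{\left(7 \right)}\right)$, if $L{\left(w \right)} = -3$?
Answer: $0$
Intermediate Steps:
$I = -1$
$M{\left(S \right)} = 0$ ($M{\left(S \right)} = 4 S 0 = 0$)
$M{\left(I \right)} \left(\left(0 + 1\right)^{2} + L{\left(7 \right)}\right) = 0 \left(\left(0 + 1\right)^{2} - 3\right) = 0 \left(1^{2} - 3\right) = 0 \left(1 - 3\right) = 0 \left(-2\right) = 0$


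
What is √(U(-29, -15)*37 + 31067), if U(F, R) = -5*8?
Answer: √29587 ≈ 172.01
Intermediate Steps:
U(F, R) = -40
√(U(-29, -15)*37 + 31067) = √(-40*37 + 31067) = √(-1480 + 31067) = √29587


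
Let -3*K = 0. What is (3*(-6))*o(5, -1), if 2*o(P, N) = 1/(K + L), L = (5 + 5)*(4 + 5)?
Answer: -⅒ ≈ -0.10000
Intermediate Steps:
L = 90 (L = 10*9 = 90)
K = 0 (K = -⅓*0 = 0)
o(P, N) = 1/180 (o(P, N) = 1/(2*(0 + 90)) = (½)/90 = (½)*(1/90) = 1/180)
(3*(-6))*o(5, -1) = (3*(-6))*(1/180) = -18*1/180 = -⅒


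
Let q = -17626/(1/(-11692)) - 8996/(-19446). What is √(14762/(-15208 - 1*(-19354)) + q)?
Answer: √9302490757540968555435/6718593 ≈ 14356.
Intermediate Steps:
q = 2003746880314/9723 (q = -17626/(-1/11692) - 8996*(-1/19446) = -17626*(-11692) + 4498/9723 = 206083192 + 4498/9723 = 2003746880314/9723 ≈ 2.0608e+8)
√(14762/(-15208 - 1*(-19354)) + q) = √(14762/(-15208 - 1*(-19354)) + 2003746880314/9723) = √(14762/(-15208 + 19354) + 2003746880314/9723) = √(14762/4146 + 2003746880314/9723) = √(14762*(1/4146) + 2003746880314/9723) = √(7381/2073 + 2003746880314/9723) = √(1384589118218795/6718593) = √9302490757540968555435/6718593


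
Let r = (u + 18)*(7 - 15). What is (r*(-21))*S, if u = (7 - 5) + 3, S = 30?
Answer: 115920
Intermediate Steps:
u = 5 (u = 2 + 3 = 5)
r = -184 (r = (5 + 18)*(7 - 15) = 23*(-8) = -184)
(r*(-21))*S = -184*(-21)*30 = 3864*30 = 115920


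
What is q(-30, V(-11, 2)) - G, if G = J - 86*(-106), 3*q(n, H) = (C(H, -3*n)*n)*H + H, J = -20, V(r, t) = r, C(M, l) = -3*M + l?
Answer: 13291/3 ≈ 4430.3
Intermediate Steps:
C(M, l) = l - 3*M
q(n, H) = H/3 + H*n*(-3*H - 3*n)/3 (q(n, H) = (((-3*n - 3*H)*n)*H + H)/3 = (((-3*H - 3*n)*n)*H + H)/3 = ((n*(-3*H - 3*n))*H + H)/3 = (H*n*(-3*H - 3*n) + H)/3 = (H + H*n*(-3*H - 3*n))/3 = H/3 + H*n*(-3*H - 3*n)/3)
G = 9096 (G = -20 - 86*(-106) = -20 + 9116 = 9096)
q(-30, V(-11, 2)) - G = -⅓*(-11)*(-1 + 3*(-30)*(-11 - 30)) - 1*9096 = -⅓*(-11)*(-1 + 3*(-30)*(-41)) - 9096 = -⅓*(-11)*(-1 + 3690) - 9096 = -⅓*(-11)*3689 - 9096 = 40579/3 - 9096 = 13291/3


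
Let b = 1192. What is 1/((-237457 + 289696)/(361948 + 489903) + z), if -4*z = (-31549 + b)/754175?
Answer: 233616264700/16677184737 ≈ 14.008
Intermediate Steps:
z = 30357/3016700 (z = -(-31549 + 1192)/(4*754175) = -(-30357)/(4*754175) = -¼*(-30357/754175) = 30357/3016700 ≈ 0.010063)
1/((-237457 + 289696)/(361948 + 489903) + z) = 1/((-237457 + 289696)/(361948 + 489903) + 30357/3016700) = 1/(52239/851851 + 30357/3016700) = 1/(52239*(1/851851) + 30357/3016700) = 1/(4749/77441 + 30357/3016700) = 1/(16677184737/233616264700) = 233616264700/16677184737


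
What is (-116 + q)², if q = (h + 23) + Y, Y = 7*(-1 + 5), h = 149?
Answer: 7056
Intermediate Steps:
Y = 28 (Y = 7*4 = 28)
q = 200 (q = (149 + 23) + 28 = 172 + 28 = 200)
(-116 + q)² = (-116 + 200)² = 84² = 7056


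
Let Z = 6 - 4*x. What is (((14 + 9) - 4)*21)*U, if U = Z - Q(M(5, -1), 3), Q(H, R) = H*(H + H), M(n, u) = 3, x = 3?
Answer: -9576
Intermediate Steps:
Q(H, R) = 2*H**2 (Q(H, R) = H*(2*H) = 2*H**2)
Z = -6 (Z = 6 - 4*3 = 6 - 12 = -6)
U = -24 (U = -6 - 2*3**2 = -6 - 2*9 = -6 - 1*18 = -6 - 18 = -24)
(((14 + 9) - 4)*21)*U = (((14 + 9) - 4)*21)*(-24) = ((23 - 4)*21)*(-24) = (19*21)*(-24) = 399*(-24) = -9576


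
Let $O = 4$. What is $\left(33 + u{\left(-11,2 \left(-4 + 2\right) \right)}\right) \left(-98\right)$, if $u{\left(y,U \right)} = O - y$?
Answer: $-4704$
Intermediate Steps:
$u{\left(y,U \right)} = 4 - y$
$\left(33 + u{\left(-11,2 \left(-4 + 2\right) \right)}\right) \left(-98\right) = \left(33 + \left(4 - -11\right)\right) \left(-98\right) = \left(33 + \left(4 + 11\right)\right) \left(-98\right) = \left(33 + 15\right) \left(-98\right) = 48 \left(-98\right) = -4704$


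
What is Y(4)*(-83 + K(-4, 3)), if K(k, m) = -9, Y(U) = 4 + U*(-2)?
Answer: 368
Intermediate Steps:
Y(U) = 4 - 2*U
Y(4)*(-83 + K(-4, 3)) = (4 - 2*4)*(-83 - 9) = (4 - 8)*(-92) = -4*(-92) = 368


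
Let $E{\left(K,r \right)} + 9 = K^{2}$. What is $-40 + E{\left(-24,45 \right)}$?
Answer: $527$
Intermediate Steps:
$E{\left(K,r \right)} = -9 + K^{2}$
$-40 + E{\left(-24,45 \right)} = -40 - \left(9 - \left(-24\right)^{2}\right) = -40 + \left(-9 + 576\right) = -40 + 567 = 527$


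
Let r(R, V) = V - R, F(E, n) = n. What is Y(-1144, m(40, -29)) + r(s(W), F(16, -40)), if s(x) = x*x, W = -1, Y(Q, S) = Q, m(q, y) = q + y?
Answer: -1185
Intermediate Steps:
s(x) = x**2
Y(-1144, m(40, -29)) + r(s(W), F(16, -40)) = -1144 + (-40 - 1*(-1)**2) = -1144 + (-40 - 1*1) = -1144 + (-40 - 1) = -1144 - 41 = -1185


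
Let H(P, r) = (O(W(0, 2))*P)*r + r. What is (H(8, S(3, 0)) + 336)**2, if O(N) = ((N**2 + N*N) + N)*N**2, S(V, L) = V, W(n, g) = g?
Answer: 1687401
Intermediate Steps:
O(N) = N**2*(N + 2*N**2) (O(N) = ((N**2 + N**2) + N)*N**2 = (2*N**2 + N)*N**2 = (N + 2*N**2)*N**2 = N**2*(N + 2*N**2))
H(P, r) = r + 40*P*r (H(P, r) = ((2**3*(1 + 2*2))*P)*r + r = ((8*(1 + 4))*P)*r + r = ((8*5)*P)*r + r = (40*P)*r + r = 40*P*r + r = r + 40*P*r)
(H(8, S(3, 0)) + 336)**2 = (3*(1 + 40*8) + 336)**2 = (3*(1 + 320) + 336)**2 = (3*321 + 336)**2 = (963 + 336)**2 = 1299**2 = 1687401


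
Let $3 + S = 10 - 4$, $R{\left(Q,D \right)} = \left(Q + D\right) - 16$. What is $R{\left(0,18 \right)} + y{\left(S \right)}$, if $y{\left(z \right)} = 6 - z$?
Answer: $5$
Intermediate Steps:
$R{\left(Q,D \right)} = -16 + D + Q$ ($R{\left(Q,D \right)} = \left(D + Q\right) - 16 = -16 + D + Q$)
$S = 3$ ($S = -3 + \left(10 - 4\right) = -3 + 6 = 3$)
$R{\left(0,18 \right)} + y{\left(S \right)} = \left(-16 + 18 + 0\right) + \left(6 - 3\right) = 2 + \left(6 - 3\right) = 2 + 3 = 5$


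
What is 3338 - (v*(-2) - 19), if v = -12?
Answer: 3333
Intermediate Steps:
3338 - (v*(-2) - 19) = 3338 - (-12*(-2) - 19) = 3338 - (24 - 19) = 3338 - 1*5 = 3338 - 5 = 3333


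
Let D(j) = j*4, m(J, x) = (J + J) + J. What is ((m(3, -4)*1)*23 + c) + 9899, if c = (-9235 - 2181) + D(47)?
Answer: -1122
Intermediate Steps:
m(J, x) = 3*J (m(J, x) = 2*J + J = 3*J)
D(j) = 4*j
c = -11228 (c = (-9235 - 2181) + 4*47 = -11416 + 188 = -11228)
((m(3, -4)*1)*23 + c) + 9899 = (((3*3)*1)*23 - 11228) + 9899 = ((9*1)*23 - 11228) + 9899 = (9*23 - 11228) + 9899 = (207 - 11228) + 9899 = -11021 + 9899 = -1122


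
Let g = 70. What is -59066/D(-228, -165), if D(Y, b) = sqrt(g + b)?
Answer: 59066*I*sqrt(95)/95 ≈ 6060.0*I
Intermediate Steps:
D(Y, b) = sqrt(70 + b)
-59066/D(-228, -165) = -59066/sqrt(70 - 165) = -59066*(-I*sqrt(95)/95) = -(-59066)*I*sqrt(95)/95 = 59066*I*sqrt(95)/95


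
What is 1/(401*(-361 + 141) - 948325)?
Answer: -1/1036545 ≈ -9.6474e-7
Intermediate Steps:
1/(401*(-361 + 141) - 948325) = 1/(401*(-220) - 948325) = 1/(-88220 - 948325) = 1/(-1036545) = -1/1036545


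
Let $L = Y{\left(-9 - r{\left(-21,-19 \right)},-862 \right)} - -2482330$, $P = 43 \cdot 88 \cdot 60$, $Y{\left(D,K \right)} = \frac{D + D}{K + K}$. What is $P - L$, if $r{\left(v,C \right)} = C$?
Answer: $- \frac{972029985}{431} \approx -2.2553 \cdot 10^{6}$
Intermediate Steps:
$Y{\left(D,K \right)} = \frac{D}{K}$ ($Y{\left(D,K \right)} = \frac{2 D}{2 K} = 2 D \frac{1}{2 K} = \frac{D}{K}$)
$P = 227040$ ($P = 3784 \cdot 60 = 227040$)
$L = \frac{1069884225}{431}$ ($L = \frac{-9 - -19}{-862} - -2482330 = \left(-9 + 19\right) \left(- \frac{1}{862}\right) + 2482330 = 10 \left(- \frac{1}{862}\right) + 2482330 = - \frac{5}{431} + 2482330 = \frac{1069884225}{431} \approx 2.4823 \cdot 10^{6}$)
$P - L = 227040 - \frac{1069884225}{431} = - \frac{972029985}{431}$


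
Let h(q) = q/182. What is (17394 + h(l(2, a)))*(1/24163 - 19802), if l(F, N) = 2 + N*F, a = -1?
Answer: -8322606760650/24163 ≈ -3.4444e+8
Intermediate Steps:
l(F, N) = 2 + F*N
h(q) = q/182 (h(q) = q*(1/182) = q/182)
(17394 + h(l(2, a)))*(1/24163 - 19802) = (17394 + (2 + 2*(-1))/182)*(1/24163 - 19802) = (17394 + (2 - 2)/182)*(1/24163 - 19802) = (17394 + (1/182)*0)*(-478475725/24163) = (17394 + 0)*(-478475725/24163) = 17394*(-478475725/24163) = -8322606760650/24163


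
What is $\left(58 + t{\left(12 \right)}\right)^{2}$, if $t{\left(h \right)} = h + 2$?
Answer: $5184$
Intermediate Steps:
$t{\left(h \right)} = 2 + h$
$\left(58 + t{\left(12 \right)}\right)^{2} = \left(58 + \left(2 + 12\right)\right)^{2} = \left(58 + 14\right)^{2} = 72^{2} = 5184$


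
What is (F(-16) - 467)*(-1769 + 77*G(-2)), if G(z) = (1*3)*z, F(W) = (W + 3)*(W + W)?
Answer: 113781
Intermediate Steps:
F(W) = 2*W*(3 + W) (F(W) = (3 + W)*(2*W) = 2*W*(3 + W))
G(z) = 3*z
(F(-16) - 467)*(-1769 + 77*G(-2)) = (2*(-16)*(3 - 16) - 467)*(-1769 + 77*(3*(-2))) = (2*(-16)*(-13) - 467)*(-1769 + 77*(-6)) = (416 - 467)*(-1769 - 462) = -51*(-2231) = 113781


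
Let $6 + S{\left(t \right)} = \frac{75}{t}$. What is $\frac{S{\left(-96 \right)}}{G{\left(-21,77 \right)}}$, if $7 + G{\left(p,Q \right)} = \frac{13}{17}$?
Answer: $\frac{3689}{3392} \approx 1.0876$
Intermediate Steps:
$S{\left(t \right)} = -6 + \frac{75}{t}$
$G{\left(p,Q \right)} = - \frac{106}{17}$ ($G{\left(p,Q \right)} = -7 + \frac{13}{17} = - \frac{106}{17}$)
$\frac{S{\left(-96 \right)}}{G{\left(-21,77 \right)}} = \frac{-6 + \frac{75}{-96}}{- \frac{106}{17}} = \left(-6 + 75 \left(- \frac{1}{96}\right)\right) \left(- \frac{17}{106}\right) = \left(-6 - \frac{25}{32}\right) \left(- \frac{17}{106}\right) = \left(- \frac{217}{32}\right) \left(- \frac{17}{106}\right) = \frac{3689}{3392}$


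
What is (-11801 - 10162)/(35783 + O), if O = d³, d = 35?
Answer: -21963/78658 ≈ -0.27922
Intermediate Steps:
O = 42875 (O = 35³ = 42875)
(-11801 - 10162)/(35783 + O) = (-11801 - 10162)/(35783 + 42875) = -21963/78658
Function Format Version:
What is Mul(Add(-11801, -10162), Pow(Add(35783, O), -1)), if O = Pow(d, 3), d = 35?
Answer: Rational(-21963, 78658) ≈ -0.27922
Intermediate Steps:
O = 42875 (O = Pow(35, 3) = 42875)
Mul(Add(-11801, -10162), Pow(Add(35783, O), -1)) = Mul(Add(-11801, -10162), Pow(Add(35783, 42875), -1)) = Mul(-21963, Pow(78658, -1)) = Mul(-21963, Rational(1, 78658)) = Rational(-21963, 78658)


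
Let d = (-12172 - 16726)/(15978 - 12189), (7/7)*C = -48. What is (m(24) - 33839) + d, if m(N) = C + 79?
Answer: -128127410/3789 ≈ -33816.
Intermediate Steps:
C = -48
m(N) = 31 (m(N) = -48 + 79 = 31)
d = -28898/3789 ≈ -7.6268
(m(24) - 33839) + d = (31 - 33839) - 28898/3789 = -33808 - 28898/3789 = -128127410/3789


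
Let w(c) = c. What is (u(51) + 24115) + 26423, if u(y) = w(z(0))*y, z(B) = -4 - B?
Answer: 50334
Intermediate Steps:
u(y) = -4*y (u(y) = (-4 - 1*0)*y = (-4 + 0)*y = -4*y)
(u(51) + 24115) + 26423 = (-4*51 + 24115) + 26423 = (-204 + 24115) + 26423 = 23911 + 26423 = 50334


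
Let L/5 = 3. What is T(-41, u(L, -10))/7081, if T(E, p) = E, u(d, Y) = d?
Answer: -41/7081 ≈ -0.0057901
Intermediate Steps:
L = 15 (L = 5*3 = 15)
T(-41, u(L, -10))/7081 = -41/7081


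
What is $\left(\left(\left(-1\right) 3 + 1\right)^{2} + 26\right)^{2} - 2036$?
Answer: $-1136$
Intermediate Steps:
$\left(\left(\left(-1\right) 3 + 1\right)^{2} + 26\right)^{2} - 2036 = \left(\left(-3 + 1\right)^{2} + 26\right)^{2} - 2036 = \left(\left(-2\right)^{2} + 26\right)^{2} - 2036 = \left(4 + 26\right)^{2} - 2036 = 30^{2} - 2036 = 900 - 2036 = -1136$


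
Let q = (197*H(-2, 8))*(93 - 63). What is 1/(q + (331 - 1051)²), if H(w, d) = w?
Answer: 1/506580 ≈ 1.9740e-6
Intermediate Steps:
q = -11820 (q = (197*(-2))*(93 - 63) = -394*30 = -11820)
1/(q + (331 - 1051)²) = 1/(-11820 + (331 - 1051)²) = 1/(-11820 + (-720)²) = 1/(-11820 + 518400) = 1/506580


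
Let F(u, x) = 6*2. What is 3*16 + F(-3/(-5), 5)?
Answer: 60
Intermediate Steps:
F(u, x) = 12
3*16 + F(-3/(-5), 5) = 3*16 + 12 = 48 + 12 = 60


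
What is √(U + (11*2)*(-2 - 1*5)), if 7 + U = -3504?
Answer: I*√3665 ≈ 60.539*I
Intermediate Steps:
U = -3511 (U = -7 - 3504 = -3511)
√(U + (11*2)*(-2 - 1*5)) = √(-3511 + (11*2)*(-2 - 1*5)) = √(-3511 + 22*(-2 - 5)) = √(-3511 + 22*(-7)) = √(-3511 - 154) = √(-3665) = I*√3665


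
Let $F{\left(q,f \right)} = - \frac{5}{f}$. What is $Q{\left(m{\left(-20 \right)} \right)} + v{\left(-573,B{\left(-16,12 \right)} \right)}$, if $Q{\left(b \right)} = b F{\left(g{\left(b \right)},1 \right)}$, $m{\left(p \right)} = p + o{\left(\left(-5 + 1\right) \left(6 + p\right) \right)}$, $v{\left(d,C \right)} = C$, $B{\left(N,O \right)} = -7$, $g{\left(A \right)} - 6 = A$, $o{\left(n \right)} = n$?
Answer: $-187$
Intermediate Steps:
$g{\left(A \right)} = 6 + A$
$m{\left(p \right)} = -24 - 3 p$ ($m{\left(p \right)} = p + \left(-5 + 1\right) \left(6 + p\right) = p - 4 \left(6 + p\right) = p - \left(24 + 4 p\right) = -24 - 3 p$)
$Q{\left(b \right)} = - 5 b$ ($Q{\left(b \right)} = b \left(- \frac{5}{1}\right) = b \left(\left(-5\right) 1\right) = b \left(-5\right) = - 5 b$)
$Q{\left(m{\left(-20 \right)} \right)} + v{\left(-573,B{\left(-16,12 \right)} \right)} = - 5 \left(-24 - -60\right) - 7 = - 5 \left(-24 + 60\right) - 7 = \left(-5\right) 36 - 7 = -180 - 7 = -187$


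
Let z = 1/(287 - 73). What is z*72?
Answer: 36/107 ≈ 0.33645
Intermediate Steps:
z = 1/214 ≈ 0.0046729
z*72 = (1/214)*72 = 36/107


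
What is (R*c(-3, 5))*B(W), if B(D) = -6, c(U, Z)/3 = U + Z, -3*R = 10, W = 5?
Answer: 120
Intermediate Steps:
R = -10/3 (R = -⅓*10 = -10/3 ≈ -3.3333)
c(U, Z) = 3*U + 3*Z (c(U, Z) = 3*(U + Z) = 3*U + 3*Z)
(R*c(-3, 5))*B(W) = -10*(3*(-3) + 3*5)/3*(-6) = -10*(-9 + 15)/3*(-6) = -10/3*6*(-6) = -20*(-6) = 120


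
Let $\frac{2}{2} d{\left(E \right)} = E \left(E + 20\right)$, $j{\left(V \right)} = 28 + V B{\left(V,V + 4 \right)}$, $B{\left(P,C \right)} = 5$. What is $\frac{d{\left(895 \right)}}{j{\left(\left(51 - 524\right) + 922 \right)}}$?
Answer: $\frac{818925}{2273} \approx 360.28$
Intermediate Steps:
$j{\left(V \right)} = 28 + 5 V$ ($j{\left(V \right)} = 28 + V 5 = 28 + 5 V$)
$d{\left(E \right)} = E \left(20 + E\right)$ ($d{\left(E \right)} = E \left(E + 20\right) = E \left(20 + E\right)$)
$\frac{d{\left(895 \right)}}{j{\left(\left(51 - 524\right) + 922 \right)}} = \frac{895 \left(20 + 895\right)}{28 + 5 \left(\left(51 - 524\right) + 922\right)} = \frac{895 \cdot 915}{28 + 5 \left(-473 + 922\right)} = \frac{818925}{28 + 5 \cdot 449} = \frac{818925}{28 + 2245} = \frac{818925}{2273}$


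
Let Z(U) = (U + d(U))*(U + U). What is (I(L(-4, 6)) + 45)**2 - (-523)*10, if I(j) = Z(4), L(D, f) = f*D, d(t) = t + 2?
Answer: 20855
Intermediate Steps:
d(t) = 2 + t
L(D, f) = D*f
Z(U) = 2*U*(2 + 2*U) (Z(U) = (U + (2 + U))*(U + U) = (2 + 2*U)*(2*U) = 2*U*(2 + 2*U))
I(j) = 80 (I(j) = 4*4*(1 + 4) = 4*4*5 = 80)
(I(L(-4, 6)) + 45)**2 - (-523)*10 = (80 + 45)**2 - (-523)*10 = 125**2 - 1*(-5230) = 15625 + 5230 = 20855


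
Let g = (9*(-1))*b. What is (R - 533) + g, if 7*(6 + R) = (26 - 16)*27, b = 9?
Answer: -4070/7 ≈ -581.43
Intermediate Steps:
R = 228/7 (R = -6 + ((26 - 16)*27)/7 = -6 + (10*27)/7 = -6 + (1/7)*270 = -6 + 270/7 = 228/7 ≈ 32.571)
g = -81 (g = (9*(-1))*9 = -9*9 = -81)
(R - 533) + g = (228/7 - 533) - 81 = -3503/7 - 81 = -4070/7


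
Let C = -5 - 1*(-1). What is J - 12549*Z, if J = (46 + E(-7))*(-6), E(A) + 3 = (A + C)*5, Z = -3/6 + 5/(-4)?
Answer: 88131/4 ≈ 22033.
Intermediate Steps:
Z = -7/4 (Z = -3*1/6 + 5*(-1/4) = -1/2 - 5/4 = -7/4 ≈ -1.7500)
C = -4 (C = -5 + 1 = -4)
E(A) = -23 + 5*A (E(A) = -3 + (A - 4)*5 = -3 + (-4 + A)*5 = -3 + (-20 + 5*A) = -23 + 5*A)
J = 72 (J = (46 + (-23 + 5*(-7)))*(-6) = (46 + (-23 - 35))*(-6) = (46 - 58)*(-6) = -12*(-6) = 72)
J - 12549*Z = 72 - 12549*(-7/4) = 72 + 87843/4 = 88131/4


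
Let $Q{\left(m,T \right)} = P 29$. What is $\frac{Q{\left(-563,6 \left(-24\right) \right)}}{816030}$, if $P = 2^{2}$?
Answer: $\frac{58}{408015} \approx 0.00014215$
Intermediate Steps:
$P = 4$
$Q{\left(m,T \right)} = 116$ ($Q{\left(m,T \right)} = 4 \cdot 29 = 116$)
$\frac{Q{\left(-563,6 \left(-24\right) \right)}}{816030} = \frac{116}{816030} = 116 \cdot \frac{1}{816030} = \frac{58}{408015}$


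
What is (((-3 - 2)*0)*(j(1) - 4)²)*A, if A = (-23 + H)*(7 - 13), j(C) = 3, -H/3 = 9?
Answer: 0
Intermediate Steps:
H = -27 (H = -3*9 = -27)
A = 300 (A = (-23 - 27)*(7 - 13) = -50*(-6) = 300)
(((-3 - 2)*0)*(j(1) - 4)²)*A = (((-3 - 2)*0)*(3 - 4)²)*300 = (-5*0*(-1)²)*300 = (0*1)*300 = 0*300 = 0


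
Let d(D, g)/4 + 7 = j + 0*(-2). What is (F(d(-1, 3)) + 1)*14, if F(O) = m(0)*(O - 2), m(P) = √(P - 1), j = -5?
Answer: 14 - 700*I ≈ 14.0 - 700.0*I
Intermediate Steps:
m(P) = √(-1 + P)
d(D, g) = -48 (d(D, g) = -28 + 4*(-5 + 0*(-2)) = -28 + 4*(-5 + 0) = -28 + 4*(-5) = -28 - 20 = -48)
F(O) = I*(-2 + O) (F(O) = √(-1 + 0)*(O - 2) = √(-1)*(-2 + O) = I*(-2 + O))
(F(d(-1, 3)) + 1)*14 = (I*(-2 - 48) + 1)*14 = (I*(-50) + 1)*14 = (-50*I + 1)*14 = (1 - 50*I)*14 = 14 - 700*I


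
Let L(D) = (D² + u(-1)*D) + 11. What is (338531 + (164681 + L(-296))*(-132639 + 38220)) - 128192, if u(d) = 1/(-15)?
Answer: -119121609573/5 ≈ -2.3824e+10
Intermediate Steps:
u(d) = -1/15
L(D) = 11 + D² - D/15 (L(D) = (D² - D/15) + 11 = 11 + D² - D/15)
(338531 + (164681 + L(-296))*(-132639 + 38220)) - 128192 = (338531 + (164681 + (11 + (-296)² - 1/15*(-296)))*(-132639 + 38220)) - 128192 = (338531 + (164681 + (11 + 87616 + 296/15))*(-94419)) - 128192 = (338531 + (164681 + 1314701/15)*(-94419)) - 128192 = (338531 + (3784916/15)*(-94419)) - 128192 = (338531 - 119122661268/5) - 128192 = -119120968613/5 - 128192 = -119121609573/5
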